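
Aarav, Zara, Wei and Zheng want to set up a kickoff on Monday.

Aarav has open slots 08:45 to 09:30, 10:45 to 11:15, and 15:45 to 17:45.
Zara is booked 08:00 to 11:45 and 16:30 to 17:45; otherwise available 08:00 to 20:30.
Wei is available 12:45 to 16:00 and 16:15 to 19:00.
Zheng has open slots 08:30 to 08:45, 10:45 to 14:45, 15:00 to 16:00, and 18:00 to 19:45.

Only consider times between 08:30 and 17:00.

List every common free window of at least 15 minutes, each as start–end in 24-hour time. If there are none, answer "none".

Zara free within 08:00–20:30: 11:45–16:30, 17:45–20:30.
Aarav ∩ Zara: 15:45–16:30.
Aarav ∩ Zara ∩ Wei: 15:45–16:00, 16:15–16:30.
Aarav ∩ Zara ∩ Wei ∩ Zheng: 15:45–16:00.
Restricted to 08:30–17:00: 15:45–16:00.
Windows ≥ 15 min: 15:45–16:00.

15:45–16:00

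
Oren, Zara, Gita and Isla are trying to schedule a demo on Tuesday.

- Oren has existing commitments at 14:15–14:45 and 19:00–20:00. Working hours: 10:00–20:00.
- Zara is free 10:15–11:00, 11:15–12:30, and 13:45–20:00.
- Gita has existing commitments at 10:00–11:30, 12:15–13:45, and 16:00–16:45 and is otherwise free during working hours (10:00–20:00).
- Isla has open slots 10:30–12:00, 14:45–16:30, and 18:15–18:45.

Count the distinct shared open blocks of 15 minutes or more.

Oren free within 10:00–20:00: 10:00–14:15, 14:45–19:00.
Gita free within 10:00–20:00: 11:30–12:15, 13:45–16:00, 16:45–20:00.
Oren ∩ Zara: 10:15–11:00, 11:15–12:30, 13:45–14:15, 14:45–19:00.
Oren ∩ Zara ∩ Gita: 11:30–12:15, 13:45–14:15, 14:45–16:00, 16:45–19:00.
Oren ∩ Zara ∩ Gita ∩ Isla: 11:30–12:00, 14:45–16:00, 18:15–18:45.
Windows ≥ 15 min: 11:30–12:00, 14:45–16:00, 18:15–18:45.
That's 3 windows.

3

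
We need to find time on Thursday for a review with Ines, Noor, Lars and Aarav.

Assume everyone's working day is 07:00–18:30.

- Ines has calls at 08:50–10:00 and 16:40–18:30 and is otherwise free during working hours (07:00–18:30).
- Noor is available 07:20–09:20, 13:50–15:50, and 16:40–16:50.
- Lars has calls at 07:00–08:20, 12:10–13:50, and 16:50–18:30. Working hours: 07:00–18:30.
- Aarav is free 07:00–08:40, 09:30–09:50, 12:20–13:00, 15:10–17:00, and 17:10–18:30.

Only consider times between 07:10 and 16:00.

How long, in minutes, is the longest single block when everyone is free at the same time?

40 minutes

Ines free within 07:00–18:30: 07:00–08:50, 10:00–16:40.
Lars free within 07:00–18:30: 08:20–12:10, 13:50–16:50.
Ines ∩ Noor: 07:20–08:50, 13:50–15:50.
Ines ∩ Noor ∩ Lars: 08:20–08:50, 13:50–15:50.
Ines ∩ Noor ∩ Lars ∩ Aarav: 08:20–08:40, 15:10–15:50.
Restricted to 07:10–16:00: 08:20–08:40, 15:10–15:50.
Common window lengths: 20, 40 min; longest is 40.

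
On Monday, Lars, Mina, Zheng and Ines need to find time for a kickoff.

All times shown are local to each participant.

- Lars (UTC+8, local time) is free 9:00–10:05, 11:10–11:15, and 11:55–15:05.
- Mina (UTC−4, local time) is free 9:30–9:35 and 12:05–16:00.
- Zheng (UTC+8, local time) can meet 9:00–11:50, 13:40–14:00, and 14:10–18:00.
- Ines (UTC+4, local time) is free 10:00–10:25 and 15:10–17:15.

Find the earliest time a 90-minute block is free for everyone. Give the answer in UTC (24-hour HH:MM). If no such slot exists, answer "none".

none

Lars → UTC: 01:00–02:05, 03:10–03:15, 03:55–07:05.
Mina → UTC: 13:30–13:35, 16:05–20:00.
Zheng → UTC: 01:00–03:50, 05:40–06:00, 06:10–10:00.
Ines → UTC: 06:00–06:25, 11:10–13:15.
Lars ∩ Mina: (none).
Lars ∩ Mina ∩ Zheng: (none).
Lars ∩ Mina ∩ Zheng ∩ Ines: (none).
Windows ≥ 90 min: (none).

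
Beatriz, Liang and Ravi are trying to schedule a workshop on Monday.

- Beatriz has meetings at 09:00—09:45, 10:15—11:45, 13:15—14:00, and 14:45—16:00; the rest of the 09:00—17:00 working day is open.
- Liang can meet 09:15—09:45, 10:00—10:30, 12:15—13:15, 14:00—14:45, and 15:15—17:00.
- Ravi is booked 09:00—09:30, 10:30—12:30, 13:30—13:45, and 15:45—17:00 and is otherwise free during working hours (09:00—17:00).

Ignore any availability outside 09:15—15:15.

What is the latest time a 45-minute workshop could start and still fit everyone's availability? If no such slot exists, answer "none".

14:00

Beatriz free within 09:00–17:00: 09:45–10:15, 11:45–13:15, 14:00–14:45, 16:00–17:00.
Ravi free within 09:00–17:00: 09:30–10:30, 12:30–13:30, 13:45–15:45.
Beatriz ∩ Liang: 10:00–10:15, 12:15–13:15, 14:00–14:45, 16:00–17:00.
Beatriz ∩ Liang ∩ Ravi: 10:00–10:15, 12:30–13:15, 14:00–14:45.
Restricted to 09:15–15:15: 10:00–10:15, 12:30–13:15, 14:00–14:45.
Windows ≥ 45 min: 12:30–13:15, 14:00–14:45.
Latest start in the last window 14:00–14:45 is 14:45 − 45 min = 14:00.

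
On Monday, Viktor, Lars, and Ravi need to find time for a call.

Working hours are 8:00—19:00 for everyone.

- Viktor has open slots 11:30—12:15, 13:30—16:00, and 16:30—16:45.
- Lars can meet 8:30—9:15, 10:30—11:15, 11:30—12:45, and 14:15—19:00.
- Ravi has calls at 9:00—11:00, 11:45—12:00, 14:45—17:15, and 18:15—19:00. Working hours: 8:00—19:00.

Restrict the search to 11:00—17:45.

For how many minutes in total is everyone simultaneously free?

Ravi free within 08:00–19:00: 08:00–09:00, 11:00–11:45, 12:00–14:45, 17:15–18:15.
Viktor ∩ Lars: 11:30–12:15, 14:15–16:00, 16:30–16:45.
Viktor ∩ Lars ∩ Ravi: 11:30–11:45, 12:00–12:15, 14:15–14:45.
Restricted to 11:00–17:45: 11:30–11:45, 12:00–12:15, 14:15–14:45.
Total common minutes: 15 + 15 + 30 = 60.

60 minutes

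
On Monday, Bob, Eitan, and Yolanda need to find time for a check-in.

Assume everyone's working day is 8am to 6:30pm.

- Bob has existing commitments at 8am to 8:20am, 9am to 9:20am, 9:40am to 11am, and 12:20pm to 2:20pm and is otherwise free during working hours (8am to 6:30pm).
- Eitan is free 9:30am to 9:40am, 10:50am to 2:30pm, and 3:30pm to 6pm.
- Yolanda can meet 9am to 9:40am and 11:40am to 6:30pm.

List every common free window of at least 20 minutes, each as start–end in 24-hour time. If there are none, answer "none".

Bob free within 08:00–18:30: 08:20–09:00, 09:20–09:40, 11:00–12:20, 14:20–18:30.
Bob ∩ Eitan: 09:30–09:40, 11:00–12:20, 14:20–14:30, 15:30–18:00.
Bob ∩ Eitan ∩ Yolanda: 09:30–09:40, 11:40–12:20, 14:20–14:30, 15:30–18:00.
Windows ≥ 20 min: 11:40–12:20, 15:30–18:00.

11:40–12:20, 15:30–18:00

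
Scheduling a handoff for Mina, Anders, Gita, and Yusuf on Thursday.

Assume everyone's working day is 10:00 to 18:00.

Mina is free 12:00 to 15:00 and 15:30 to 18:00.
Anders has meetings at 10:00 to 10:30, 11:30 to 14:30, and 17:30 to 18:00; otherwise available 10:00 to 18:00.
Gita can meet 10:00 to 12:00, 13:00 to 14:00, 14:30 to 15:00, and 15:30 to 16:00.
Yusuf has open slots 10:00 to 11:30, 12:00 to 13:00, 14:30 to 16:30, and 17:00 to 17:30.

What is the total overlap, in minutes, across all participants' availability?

60 minutes

Anders free within 10:00–18:00: 10:30–11:30, 14:30–17:30.
Mina ∩ Anders: 14:30–15:00, 15:30–17:30.
Mina ∩ Anders ∩ Gita: 14:30–15:00, 15:30–16:00.
Mina ∩ Anders ∩ Gita ∩ Yusuf: 14:30–15:00, 15:30–16:00.
Total common minutes: 30 + 30 = 60.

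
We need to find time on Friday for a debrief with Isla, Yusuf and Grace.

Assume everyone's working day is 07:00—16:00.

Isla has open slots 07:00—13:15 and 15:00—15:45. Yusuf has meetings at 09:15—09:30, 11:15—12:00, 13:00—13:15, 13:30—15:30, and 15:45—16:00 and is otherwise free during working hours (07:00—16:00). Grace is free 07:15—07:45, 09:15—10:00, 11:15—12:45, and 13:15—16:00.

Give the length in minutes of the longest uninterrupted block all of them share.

45 minutes

Yusuf free within 07:00–16:00: 07:00–09:15, 09:30–11:15, 12:00–13:00, 13:15–13:30, 15:30–15:45.
Isla ∩ Yusuf: 07:00–09:15, 09:30–11:15, 12:00–13:00, 15:30–15:45.
Isla ∩ Yusuf ∩ Grace: 07:15–07:45, 09:30–10:00, 12:00–12:45, 15:30–15:45.
Common window lengths: 30, 30, 45, 15 min; longest is 45.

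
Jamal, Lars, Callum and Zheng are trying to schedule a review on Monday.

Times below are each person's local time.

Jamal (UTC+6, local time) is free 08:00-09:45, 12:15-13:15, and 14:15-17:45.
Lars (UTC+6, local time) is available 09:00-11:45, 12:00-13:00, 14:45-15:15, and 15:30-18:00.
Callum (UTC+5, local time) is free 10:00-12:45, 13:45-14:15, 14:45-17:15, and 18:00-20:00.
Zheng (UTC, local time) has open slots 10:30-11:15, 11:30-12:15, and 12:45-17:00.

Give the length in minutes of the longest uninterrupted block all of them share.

45 minutes

Jamal → UTC: 02:00–03:45, 06:15–07:15, 08:15–11:45.
Lars → UTC: 03:00–05:45, 06:00–07:00, 08:45–09:15, 09:30–12:00.
Callum → UTC: 05:00–07:45, 08:45–09:15, 09:45–12:15, 13:00–15:00.
Zheng → UTC: 10:30–11:15, 11:30–12:15, 12:45–17:00.
Jamal ∩ Lars: 03:00–03:45, 06:15–07:00, 08:45–09:15, 09:30–11:45.
Jamal ∩ Lars ∩ Callum: 06:15–07:00, 08:45–09:15, 09:45–11:45.
Jamal ∩ Lars ∩ Callum ∩ Zheng: 10:30–11:15, 11:30–11:45.
Common window lengths: 45, 15 min; longest is 45.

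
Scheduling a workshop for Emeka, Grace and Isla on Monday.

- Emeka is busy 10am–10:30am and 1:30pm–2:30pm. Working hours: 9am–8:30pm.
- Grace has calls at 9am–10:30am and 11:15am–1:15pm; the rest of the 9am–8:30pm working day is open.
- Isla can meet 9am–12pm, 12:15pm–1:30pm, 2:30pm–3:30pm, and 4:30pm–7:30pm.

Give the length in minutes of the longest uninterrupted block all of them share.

180 minutes

Emeka free within 09:00–20:30: 09:00–10:00, 10:30–13:30, 14:30–20:30.
Grace free within 09:00–20:30: 10:30–11:15, 13:15–20:30.
Emeka ∩ Grace: 10:30–11:15, 13:15–13:30, 14:30–20:30.
Emeka ∩ Grace ∩ Isla: 10:30–11:15, 13:15–13:30, 14:30–15:30, 16:30–19:30.
Common window lengths: 45, 15, 60, 180 min; longest is 180.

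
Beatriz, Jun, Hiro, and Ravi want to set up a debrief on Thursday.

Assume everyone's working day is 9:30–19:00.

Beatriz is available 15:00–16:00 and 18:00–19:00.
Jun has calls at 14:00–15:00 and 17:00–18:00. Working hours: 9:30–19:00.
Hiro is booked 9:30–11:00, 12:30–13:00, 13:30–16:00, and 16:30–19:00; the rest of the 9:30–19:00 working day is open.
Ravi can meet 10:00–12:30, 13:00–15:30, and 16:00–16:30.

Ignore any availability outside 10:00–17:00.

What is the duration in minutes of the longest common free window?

Jun free within 09:30–19:00: 09:30–14:00, 15:00–17:00, 18:00–19:00.
Hiro free within 09:30–19:00: 11:00–12:30, 13:00–13:30, 16:00–16:30.
Beatriz ∩ Jun: 15:00–16:00, 18:00–19:00.
Beatriz ∩ Jun ∩ Hiro: (none).
Beatriz ∩ Jun ∩ Hiro ∩ Ravi: (none).
Restricted to 10:00–17:00: (none).
No common window.

0 minutes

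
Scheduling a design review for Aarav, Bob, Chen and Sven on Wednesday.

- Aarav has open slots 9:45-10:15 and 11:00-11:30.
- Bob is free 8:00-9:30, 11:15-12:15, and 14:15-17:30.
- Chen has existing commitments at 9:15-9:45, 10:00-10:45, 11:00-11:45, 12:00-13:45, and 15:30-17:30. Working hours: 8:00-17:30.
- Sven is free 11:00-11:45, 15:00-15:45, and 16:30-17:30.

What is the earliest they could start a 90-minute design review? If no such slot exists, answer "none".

none

Chen free within 08:00–17:30: 08:00–09:15, 09:45–10:00, 10:45–11:00, 11:45–12:00, 13:45–15:30.
Aarav ∩ Bob: 11:15–11:30.
Aarav ∩ Bob ∩ Chen: (none).
Aarav ∩ Bob ∩ Chen ∩ Sven: (none).
Windows ≥ 90 min: (none).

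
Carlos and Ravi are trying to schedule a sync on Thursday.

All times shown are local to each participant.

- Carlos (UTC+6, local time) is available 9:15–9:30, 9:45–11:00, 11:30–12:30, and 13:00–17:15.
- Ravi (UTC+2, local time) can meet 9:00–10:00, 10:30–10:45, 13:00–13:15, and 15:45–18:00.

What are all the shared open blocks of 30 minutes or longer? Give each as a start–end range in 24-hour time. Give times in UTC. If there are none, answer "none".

Carlos → UTC: 03:15–03:30, 03:45–05:00, 05:30–06:30, 07:00–11:15.
Ravi → UTC: 07:00–08:00, 08:30–08:45, 11:00–11:15, 13:45–16:00.
Carlos ∩ Ravi: 07:00–08:00, 08:30–08:45, 11:00–11:15.
Windows ≥ 30 min: 07:00–08:00.

07:00–08:00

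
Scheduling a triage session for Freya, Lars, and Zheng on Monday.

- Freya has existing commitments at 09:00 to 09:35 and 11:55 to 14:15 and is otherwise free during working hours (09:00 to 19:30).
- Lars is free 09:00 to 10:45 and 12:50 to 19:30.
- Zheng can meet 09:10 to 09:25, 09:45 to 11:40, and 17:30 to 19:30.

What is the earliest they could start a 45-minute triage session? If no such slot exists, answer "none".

Freya free within 09:00–19:30: 09:35–11:55, 14:15–19:30.
Freya ∩ Lars: 09:35–10:45, 14:15–19:30.
Freya ∩ Lars ∩ Zheng: 09:45–10:45, 17:30–19:30.
Windows ≥ 45 min: 09:45–10:45, 17:30–19:30.
Earliest such window starts at 09:45.

09:45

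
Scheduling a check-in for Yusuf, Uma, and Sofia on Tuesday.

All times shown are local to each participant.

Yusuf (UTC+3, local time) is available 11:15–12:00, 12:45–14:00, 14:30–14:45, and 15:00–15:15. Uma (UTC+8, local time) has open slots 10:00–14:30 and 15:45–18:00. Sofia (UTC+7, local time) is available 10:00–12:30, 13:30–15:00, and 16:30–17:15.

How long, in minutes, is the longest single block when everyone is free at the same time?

Yusuf → UTC: 08:15–09:00, 09:45–11:00, 11:30–11:45, 12:00–12:15.
Uma → UTC: 02:00–06:30, 07:45–10:00.
Sofia → UTC: 03:00–05:30, 06:30–08:00, 09:30–10:15.
Yusuf ∩ Uma: 08:15–09:00, 09:45–10:00.
Yusuf ∩ Uma ∩ Sofia: 09:45–10:00.
Single common window of 15 minutes.

15 minutes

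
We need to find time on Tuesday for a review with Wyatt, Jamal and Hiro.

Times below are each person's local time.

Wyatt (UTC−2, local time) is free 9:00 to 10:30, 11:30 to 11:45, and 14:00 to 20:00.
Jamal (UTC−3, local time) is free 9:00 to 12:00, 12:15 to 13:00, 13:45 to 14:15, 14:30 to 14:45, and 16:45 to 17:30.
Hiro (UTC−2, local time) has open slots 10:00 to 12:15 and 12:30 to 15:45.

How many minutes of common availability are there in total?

90 minutes

Wyatt → UTC: 11:00–12:30, 13:30–13:45, 16:00–22:00.
Jamal → UTC: 12:00–15:00, 15:15–16:00, 16:45–17:15, 17:30–17:45, 19:45–20:30.
Hiro → UTC: 12:00–14:15, 14:30–17:45.
Wyatt ∩ Jamal: 12:00–12:30, 13:30–13:45, 16:45–17:15, 17:30–17:45, 19:45–20:30.
Wyatt ∩ Jamal ∩ Hiro: 12:00–12:30, 13:30–13:45, 16:45–17:15, 17:30–17:45.
Total common minutes: 30 + 15 + 30 + 15 = 90.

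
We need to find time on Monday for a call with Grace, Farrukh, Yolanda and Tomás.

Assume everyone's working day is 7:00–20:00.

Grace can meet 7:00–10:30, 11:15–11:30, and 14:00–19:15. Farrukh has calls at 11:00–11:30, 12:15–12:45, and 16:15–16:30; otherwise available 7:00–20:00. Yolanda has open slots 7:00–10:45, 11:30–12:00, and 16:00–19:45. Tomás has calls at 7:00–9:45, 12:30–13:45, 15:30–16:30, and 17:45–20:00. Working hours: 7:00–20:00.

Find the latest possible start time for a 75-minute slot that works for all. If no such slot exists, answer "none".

Farrukh free within 07:00–20:00: 07:00–11:00, 11:30–12:15, 12:45–16:15, 16:30–20:00.
Tomás free within 07:00–20:00: 09:45–12:30, 13:45–15:30, 16:30–17:45.
Grace ∩ Farrukh: 07:00–10:30, 14:00–16:15, 16:30–19:15.
Grace ∩ Farrukh ∩ Yolanda: 07:00–10:30, 16:00–16:15, 16:30–19:15.
Grace ∩ Farrukh ∩ Yolanda ∩ Tomás: 09:45–10:30, 16:30–17:45.
Windows ≥ 75 min: 16:30–17:45.
Latest start in the last window 16:30–17:45 is 17:45 − 75 min = 16:30.

16:30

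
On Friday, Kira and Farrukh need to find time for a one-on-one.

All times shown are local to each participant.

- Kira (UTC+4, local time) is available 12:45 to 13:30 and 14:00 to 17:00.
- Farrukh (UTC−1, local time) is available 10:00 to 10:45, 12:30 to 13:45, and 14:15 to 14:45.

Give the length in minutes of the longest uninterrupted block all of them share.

Kira → UTC: 08:45–09:30, 10:00–13:00.
Farrukh → UTC: 11:00–11:45, 13:30–14:45, 15:15–15:45.
Kira ∩ Farrukh: 11:00–11:45.
Single common window of 45 minutes.

45 minutes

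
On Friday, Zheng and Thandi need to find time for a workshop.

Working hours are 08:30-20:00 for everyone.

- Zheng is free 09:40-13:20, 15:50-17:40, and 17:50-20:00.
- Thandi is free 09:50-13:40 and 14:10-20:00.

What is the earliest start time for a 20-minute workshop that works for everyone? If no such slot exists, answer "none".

Zheng ∩ Thandi: 09:50–13:20, 15:50–17:40, 17:50–20:00.
Windows ≥ 20 min: 09:50–13:20, 15:50–17:40, 17:50–20:00.
Earliest such window starts at 09:50.

09:50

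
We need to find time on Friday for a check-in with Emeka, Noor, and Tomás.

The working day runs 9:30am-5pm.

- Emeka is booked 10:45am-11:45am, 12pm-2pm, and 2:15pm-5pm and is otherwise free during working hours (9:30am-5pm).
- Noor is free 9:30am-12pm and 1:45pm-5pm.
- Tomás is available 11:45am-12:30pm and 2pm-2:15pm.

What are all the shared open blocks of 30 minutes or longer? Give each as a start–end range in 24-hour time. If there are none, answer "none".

Emeka free within 09:30–17:00: 09:30–10:45, 11:45–12:00, 14:00–14:15.
Emeka ∩ Noor: 09:30–10:45, 11:45–12:00, 14:00–14:15.
Emeka ∩ Noor ∩ Tomás: 11:45–12:00, 14:00–14:15.
Windows ≥ 30 min: (none).

none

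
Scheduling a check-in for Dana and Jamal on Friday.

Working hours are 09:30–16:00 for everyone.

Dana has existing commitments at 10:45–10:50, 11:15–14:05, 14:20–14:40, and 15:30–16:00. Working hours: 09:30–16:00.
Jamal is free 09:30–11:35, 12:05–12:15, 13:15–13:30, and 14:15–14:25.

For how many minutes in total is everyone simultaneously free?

Dana free within 09:30–16:00: 09:30–10:45, 10:50–11:15, 14:05–14:20, 14:40–15:30.
Dana ∩ Jamal: 09:30–10:45, 10:50–11:15, 14:15–14:20.
Total common minutes: 75 + 25 + 5 = 105.

105 minutes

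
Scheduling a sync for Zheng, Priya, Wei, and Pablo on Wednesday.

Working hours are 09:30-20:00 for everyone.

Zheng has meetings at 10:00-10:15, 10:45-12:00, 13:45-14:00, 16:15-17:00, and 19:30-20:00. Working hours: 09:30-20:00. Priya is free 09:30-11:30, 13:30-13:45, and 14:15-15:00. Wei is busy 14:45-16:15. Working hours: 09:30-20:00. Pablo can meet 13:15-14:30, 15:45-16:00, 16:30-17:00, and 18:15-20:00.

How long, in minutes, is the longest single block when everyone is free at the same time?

Zheng free within 09:30–20:00: 09:30–10:00, 10:15–10:45, 12:00–13:45, 14:00–16:15, 17:00–19:30.
Wei free within 09:30–20:00: 09:30–14:45, 16:15–20:00.
Zheng ∩ Priya: 09:30–10:00, 10:15–10:45, 13:30–13:45, 14:15–15:00.
Zheng ∩ Priya ∩ Wei: 09:30–10:00, 10:15–10:45, 13:30–13:45, 14:15–14:45.
Zheng ∩ Priya ∩ Wei ∩ Pablo: 13:30–13:45, 14:15–14:30.
Common window lengths: 15, 15 min; longest is 15.

15 minutes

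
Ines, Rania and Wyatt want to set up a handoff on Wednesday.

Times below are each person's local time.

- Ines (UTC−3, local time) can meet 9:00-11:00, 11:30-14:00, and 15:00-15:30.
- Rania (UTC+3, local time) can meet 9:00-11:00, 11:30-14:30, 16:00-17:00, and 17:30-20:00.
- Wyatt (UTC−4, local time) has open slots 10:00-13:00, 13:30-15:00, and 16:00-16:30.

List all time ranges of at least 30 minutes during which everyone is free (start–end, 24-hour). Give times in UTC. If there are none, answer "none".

Ines → UTC: 12:00–14:00, 14:30–17:00, 18:00–18:30.
Rania → UTC: 06:00–08:00, 08:30–11:30, 13:00–14:00, 14:30–17:00.
Wyatt → UTC: 14:00–17:00, 17:30–19:00, 20:00–20:30.
Ines ∩ Rania: 13:00–14:00, 14:30–17:00.
Ines ∩ Rania ∩ Wyatt: 14:30–17:00.
Windows ≥ 30 min: 14:30–17:00.

14:30–17:00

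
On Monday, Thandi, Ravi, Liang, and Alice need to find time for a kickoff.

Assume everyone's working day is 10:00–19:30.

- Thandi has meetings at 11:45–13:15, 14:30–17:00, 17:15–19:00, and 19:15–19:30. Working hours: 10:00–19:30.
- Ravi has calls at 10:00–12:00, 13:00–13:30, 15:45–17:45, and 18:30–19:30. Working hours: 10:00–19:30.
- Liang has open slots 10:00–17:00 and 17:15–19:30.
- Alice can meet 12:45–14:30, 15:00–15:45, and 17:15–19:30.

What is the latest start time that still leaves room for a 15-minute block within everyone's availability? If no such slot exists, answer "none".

Thandi free within 10:00–19:30: 10:00–11:45, 13:15–14:30, 17:00–17:15, 19:00–19:15.
Ravi free within 10:00–19:30: 12:00–13:00, 13:30–15:45, 17:45–18:30.
Thandi ∩ Ravi: 13:30–14:30.
Thandi ∩ Ravi ∩ Liang: 13:30–14:30.
Thandi ∩ Ravi ∩ Liang ∩ Alice: 13:30–14:30.
Windows ≥ 15 min: 13:30–14:30.
Latest start in the last window 13:30–14:30 is 14:30 − 15 min = 14:15.

14:15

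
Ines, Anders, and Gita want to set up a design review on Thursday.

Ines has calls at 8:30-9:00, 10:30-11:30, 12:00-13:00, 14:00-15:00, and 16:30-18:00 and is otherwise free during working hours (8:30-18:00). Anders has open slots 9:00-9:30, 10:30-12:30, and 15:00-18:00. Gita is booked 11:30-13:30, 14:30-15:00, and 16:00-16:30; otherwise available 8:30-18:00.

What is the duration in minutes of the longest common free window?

60 minutes

Ines free within 08:30–18:00: 09:00–10:30, 11:30–12:00, 13:00–14:00, 15:00–16:30.
Gita free within 08:30–18:00: 08:30–11:30, 13:30–14:30, 15:00–16:00, 16:30–18:00.
Ines ∩ Anders: 09:00–09:30, 11:30–12:00, 15:00–16:30.
Ines ∩ Anders ∩ Gita: 09:00–09:30, 15:00–16:00.
Common window lengths: 30, 60 min; longest is 60.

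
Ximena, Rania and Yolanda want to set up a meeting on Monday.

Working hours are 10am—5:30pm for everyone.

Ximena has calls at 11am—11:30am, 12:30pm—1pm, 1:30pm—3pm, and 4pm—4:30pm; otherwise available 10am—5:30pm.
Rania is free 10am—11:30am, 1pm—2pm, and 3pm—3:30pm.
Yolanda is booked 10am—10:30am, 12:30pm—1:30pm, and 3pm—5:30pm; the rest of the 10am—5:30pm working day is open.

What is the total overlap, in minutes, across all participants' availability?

30 minutes

Ximena free within 10:00–17:30: 10:00–11:00, 11:30–12:30, 13:00–13:30, 15:00–16:00, 16:30–17:30.
Yolanda free within 10:00–17:30: 10:30–12:30, 13:30–15:00.
Ximena ∩ Rania: 10:00–11:00, 13:00–13:30, 15:00–15:30.
Ximena ∩ Rania ∩ Yolanda: 10:30–11:00.
Total common minutes: 30.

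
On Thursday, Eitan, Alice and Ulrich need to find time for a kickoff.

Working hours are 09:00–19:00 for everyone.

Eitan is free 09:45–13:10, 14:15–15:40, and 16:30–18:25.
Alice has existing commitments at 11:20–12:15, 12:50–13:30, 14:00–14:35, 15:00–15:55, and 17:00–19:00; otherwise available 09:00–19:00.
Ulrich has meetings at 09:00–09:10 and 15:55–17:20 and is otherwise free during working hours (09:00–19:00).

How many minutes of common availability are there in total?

155 minutes

Alice free within 09:00–19:00: 09:00–11:20, 12:15–12:50, 13:30–14:00, 14:35–15:00, 15:55–17:00.
Ulrich free within 09:00–19:00: 09:10–15:55, 17:20–19:00.
Eitan ∩ Alice: 09:45–11:20, 12:15–12:50, 14:35–15:00, 16:30–17:00.
Eitan ∩ Alice ∩ Ulrich: 09:45–11:20, 12:15–12:50, 14:35–15:00.
Total common minutes: 95 + 35 + 25 = 155.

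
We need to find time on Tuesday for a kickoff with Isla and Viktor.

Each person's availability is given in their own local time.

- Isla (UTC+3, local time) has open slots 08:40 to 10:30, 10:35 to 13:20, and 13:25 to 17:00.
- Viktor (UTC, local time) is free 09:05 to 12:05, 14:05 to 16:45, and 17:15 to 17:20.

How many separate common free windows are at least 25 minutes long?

Isla → UTC: 05:40–07:30, 07:35–10:20, 10:25–14:00.
Viktor → UTC: 09:05–12:05, 14:05–16:45, 17:15–17:20.
Isla ∩ Viktor: 09:05–10:20, 10:25–12:05.
Windows ≥ 25 min: 09:05–10:20, 10:25–12:05.
That's 2 windows.

2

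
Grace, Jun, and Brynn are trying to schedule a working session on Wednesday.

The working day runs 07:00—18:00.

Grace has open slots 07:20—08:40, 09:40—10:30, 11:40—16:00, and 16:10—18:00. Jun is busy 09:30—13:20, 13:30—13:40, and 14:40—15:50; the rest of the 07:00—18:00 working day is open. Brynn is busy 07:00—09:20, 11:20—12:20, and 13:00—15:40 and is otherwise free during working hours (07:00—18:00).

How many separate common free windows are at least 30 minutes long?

Jun free within 07:00–18:00: 07:00–09:30, 13:20–13:30, 13:40–14:40, 15:50–18:00.
Brynn free within 07:00–18:00: 09:20–11:20, 12:20–13:00, 15:40–18:00.
Grace ∩ Jun: 07:20–08:40, 13:20–13:30, 13:40–14:40, 15:50–16:00, 16:10–18:00.
Grace ∩ Jun ∩ Brynn: 15:50–16:00, 16:10–18:00.
Windows ≥ 30 min: 16:10–18:00.
That's 1 window.

1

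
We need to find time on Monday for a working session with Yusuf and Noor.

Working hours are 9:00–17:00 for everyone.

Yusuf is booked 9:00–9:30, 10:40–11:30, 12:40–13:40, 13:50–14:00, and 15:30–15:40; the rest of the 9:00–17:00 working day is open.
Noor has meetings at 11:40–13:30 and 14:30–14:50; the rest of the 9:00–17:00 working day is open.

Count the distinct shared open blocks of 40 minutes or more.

3

Yusuf free within 09:00–17:00: 09:30–10:40, 11:30–12:40, 13:40–13:50, 14:00–15:30, 15:40–17:00.
Noor free within 09:00–17:00: 09:00–11:40, 13:30–14:30, 14:50–17:00.
Yusuf ∩ Noor: 09:30–10:40, 11:30–11:40, 13:40–13:50, 14:00–14:30, 14:50–15:30, 15:40–17:00.
Windows ≥ 40 min: 09:30–10:40, 14:50–15:30, 15:40–17:00.
That's 3 windows.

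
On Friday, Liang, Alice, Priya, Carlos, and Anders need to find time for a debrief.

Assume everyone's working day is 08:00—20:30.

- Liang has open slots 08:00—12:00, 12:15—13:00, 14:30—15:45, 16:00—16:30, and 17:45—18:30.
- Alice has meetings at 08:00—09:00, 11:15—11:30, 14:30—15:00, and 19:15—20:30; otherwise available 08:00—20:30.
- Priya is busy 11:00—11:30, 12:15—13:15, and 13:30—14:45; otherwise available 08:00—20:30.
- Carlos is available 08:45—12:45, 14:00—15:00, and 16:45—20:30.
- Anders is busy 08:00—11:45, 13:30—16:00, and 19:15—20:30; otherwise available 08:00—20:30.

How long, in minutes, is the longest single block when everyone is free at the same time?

Alice free within 08:00–20:30: 09:00–11:15, 11:30–14:30, 15:00–19:15.
Priya free within 08:00–20:30: 08:00–11:00, 11:30–12:15, 13:15–13:30, 14:45–20:30.
Anders free within 08:00–20:30: 11:45–13:30, 16:00–19:15.
Liang ∩ Alice: 09:00–11:15, 11:30–12:00, 12:15–13:00, 15:00–15:45, 16:00–16:30, 17:45–18:30.
Liang ∩ Alice ∩ Priya: 09:00–11:00, 11:30–12:00, 15:00–15:45, 16:00–16:30, 17:45–18:30.
Liang ∩ Alice ∩ Priya ∩ Carlos: 09:00–11:00, 11:30–12:00, 17:45–18:30.
Liang ∩ Alice ∩ Priya ∩ Carlos ∩ Anders: 11:45–12:00, 17:45–18:30.
Common window lengths: 15, 45 min; longest is 45.

45 minutes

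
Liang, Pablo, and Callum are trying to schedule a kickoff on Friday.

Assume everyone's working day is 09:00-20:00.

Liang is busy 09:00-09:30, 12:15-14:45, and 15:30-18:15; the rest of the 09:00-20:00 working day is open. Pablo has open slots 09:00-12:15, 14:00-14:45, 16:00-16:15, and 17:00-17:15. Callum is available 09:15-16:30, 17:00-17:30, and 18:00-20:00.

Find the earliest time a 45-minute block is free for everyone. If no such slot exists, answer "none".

Liang free within 09:00–20:00: 09:30–12:15, 14:45–15:30, 18:15–20:00.
Liang ∩ Pablo: 09:30–12:15.
Liang ∩ Pablo ∩ Callum: 09:30–12:15.
Windows ≥ 45 min: 09:30–12:15.
Earliest such window starts at 09:30.

09:30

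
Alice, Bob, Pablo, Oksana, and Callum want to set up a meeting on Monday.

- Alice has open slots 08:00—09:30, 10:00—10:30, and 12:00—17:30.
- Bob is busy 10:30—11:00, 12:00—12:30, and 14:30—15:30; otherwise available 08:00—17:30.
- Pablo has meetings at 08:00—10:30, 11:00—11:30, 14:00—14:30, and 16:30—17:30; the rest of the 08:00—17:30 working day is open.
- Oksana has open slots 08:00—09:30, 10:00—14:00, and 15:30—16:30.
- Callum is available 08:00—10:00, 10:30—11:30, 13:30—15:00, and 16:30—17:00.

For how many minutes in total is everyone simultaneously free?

Bob free within 08:00–17:30: 08:00–10:30, 11:00–12:00, 12:30–14:30, 15:30–17:30.
Pablo free within 08:00–17:30: 10:30–11:00, 11:30–14:00, 14:30–16:30.
Alice ∩ Bob: 08:00–09:30, 10:00–10:30, 12:30–14:30, 15:30–17:30.
Alice ∩ Bob ∩ Pablo: 12:30–14:00, 15:30–16:30.
Alice ∩ Bob ∩ Pablo ∩ Oksana: 12:30–14:00, 15:30–16:30.
Alice ∩ Bob ∩ Pablo ∩ Oksana ∩ Callum: 13:30–14:00.
Total common minutes: 30.

30 minutes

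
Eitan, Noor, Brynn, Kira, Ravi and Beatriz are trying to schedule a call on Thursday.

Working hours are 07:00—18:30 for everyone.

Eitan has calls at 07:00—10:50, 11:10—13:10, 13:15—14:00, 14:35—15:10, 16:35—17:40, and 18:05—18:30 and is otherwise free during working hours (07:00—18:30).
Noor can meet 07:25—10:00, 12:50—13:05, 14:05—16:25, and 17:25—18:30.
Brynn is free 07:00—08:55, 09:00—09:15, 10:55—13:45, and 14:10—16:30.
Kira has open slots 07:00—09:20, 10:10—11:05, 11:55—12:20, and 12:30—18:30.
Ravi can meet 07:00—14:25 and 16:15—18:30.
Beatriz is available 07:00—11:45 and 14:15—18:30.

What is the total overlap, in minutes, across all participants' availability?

20 minutes

Eitan free within 07:00–18:30: 10:50–11:10, 13:10–13:15, 14:00–14:35, 15:10–16:35, 17:40–18:05.
Eitan ∩ Noor: 14:05–14:35, 15:10–16:25, 17:40–18:05.
Eitan ∩ Noor ∩ Brynn: 14:10–14:35, 15:10–16:25.
Eitan ∩ Noor ∩ Brynn ∩ Kira: 14:10–14:35, 15:10–16:25.
Eitan ∩ Noor ∩ Brynn ∩ Kira ∩ Ravi: 14:10–14:25, 16:15–16:25.
Eitan ∩ Noor ∩ Brynn ∩ Kira ∩ Ravi ∩ Beatriz: 14:15–14:25, 16:15–16:25.
Total common minutes: 10 + 10 = 20.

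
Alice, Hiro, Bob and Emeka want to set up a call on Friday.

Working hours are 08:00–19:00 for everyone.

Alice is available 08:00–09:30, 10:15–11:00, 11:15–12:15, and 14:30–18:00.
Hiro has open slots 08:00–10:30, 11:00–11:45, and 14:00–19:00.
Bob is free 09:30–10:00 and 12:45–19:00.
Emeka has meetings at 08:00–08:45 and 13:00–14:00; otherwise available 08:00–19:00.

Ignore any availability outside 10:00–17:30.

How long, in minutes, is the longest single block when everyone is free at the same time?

Emeka free within 08:00–19:00: 08:45–13:00, 14:00–19:00.
Alice ∩ Hiro: 08:00–09:30, 10:15–10:30, 11:15–11:45, 14:30–18:00.
Alice ∩ Hiro ∩ Bob: 14:30–18:00.
Alice ∩ Hiro ∩ Bob ∩ Emeka: 14:30–18:00.
Restricted to 10:00–17:30: 14:30–17:30.
Single common window of 180 minutes.

180 minutes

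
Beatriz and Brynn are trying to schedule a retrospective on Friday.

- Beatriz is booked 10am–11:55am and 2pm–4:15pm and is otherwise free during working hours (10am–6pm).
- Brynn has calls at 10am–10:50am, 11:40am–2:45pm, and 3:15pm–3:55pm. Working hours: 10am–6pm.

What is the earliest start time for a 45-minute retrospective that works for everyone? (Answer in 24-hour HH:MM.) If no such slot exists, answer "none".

Beatriz free within 10:00–18:00: 11:55–14:00, 16:15–18:00.
Brynn free within 10:00–18:00: 10:50–11:40, 14:45–15:15, 15:55–18:00.
Beatriz ∩ Brynn: 16:15–18:00.
Windows ≥ 45 min: 16:15–18:00.
Earliest such window starts at 16:15.

16:15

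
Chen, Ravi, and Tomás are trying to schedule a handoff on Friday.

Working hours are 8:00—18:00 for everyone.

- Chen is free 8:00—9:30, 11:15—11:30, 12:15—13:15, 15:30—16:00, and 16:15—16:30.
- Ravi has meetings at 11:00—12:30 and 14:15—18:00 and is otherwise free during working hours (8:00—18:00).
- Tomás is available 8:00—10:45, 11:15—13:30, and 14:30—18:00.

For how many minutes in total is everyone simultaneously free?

Ravi free within 08:00–18:00: 08:00–11:00, 12:30–14:15.
Chen ∩ Ravi: 08:00–09:30, 12:30–13:15.
Chen ∩ Ravi ∩ Tomás: 08:00–09:30, 12:30–13:15.
Total common minutes: 90 + 45 = 135.

135 minutes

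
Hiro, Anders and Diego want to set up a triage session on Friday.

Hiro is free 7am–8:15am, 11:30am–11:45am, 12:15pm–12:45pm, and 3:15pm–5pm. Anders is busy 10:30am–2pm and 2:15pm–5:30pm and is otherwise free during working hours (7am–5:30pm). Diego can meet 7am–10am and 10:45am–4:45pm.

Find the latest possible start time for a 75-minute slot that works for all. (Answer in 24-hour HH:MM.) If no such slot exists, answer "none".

07:00

Anders free within 07:00–17:30: 07:00–10:30, 14:00–14:15.
Hiro ∩ Anders: 07:00–08:15.
Hiro ∩ Anders ∩ Diego: 07:00–08:15.
Windows ≥ 75 min: 07:00–08:15.
Latest start in the last window 07:00–08:15 is 08:15 − 75 min = 07:00.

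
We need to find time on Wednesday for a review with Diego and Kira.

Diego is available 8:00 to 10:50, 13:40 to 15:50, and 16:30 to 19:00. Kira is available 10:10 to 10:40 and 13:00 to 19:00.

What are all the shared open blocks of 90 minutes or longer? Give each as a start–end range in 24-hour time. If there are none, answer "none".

13:40–15:50, 16:30–19:00

Diego ∩ Kira: 10:10–10:40, 13:40–15:50, 16:30–19:00.
Windows ≥ 90 min: 13:40–15:50, 16:30–19:00.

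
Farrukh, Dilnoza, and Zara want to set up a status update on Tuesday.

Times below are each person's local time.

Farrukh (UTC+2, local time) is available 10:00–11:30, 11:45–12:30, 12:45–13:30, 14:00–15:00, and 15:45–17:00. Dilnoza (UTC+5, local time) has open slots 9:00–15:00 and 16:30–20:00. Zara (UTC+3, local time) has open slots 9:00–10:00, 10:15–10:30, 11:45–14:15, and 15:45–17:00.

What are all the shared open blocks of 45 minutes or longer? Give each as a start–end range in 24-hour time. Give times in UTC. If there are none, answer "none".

Farrukh → UTC: 08:00–09:30, 09:45–10:30, 10:45–11:30, 12:00–13:00, 13:45–15:00.
Dilnoza → UTC: 04:00–10:00, 11:30–15:00.
Zara → UTC: 06:00–07:00, 07:15–07:30, 08:45–11:15, 12:45–14:00.
Farrukh ∩ Dilnoza: 08:00–09:30, 09:45–10:00, 12:00–13:00, 13:45–15:00.
Farrukh ∩ Dilnoza ∩ Zara: 08:45–09:30, 09:45–10:00, 12:45–13:00, 13:45–14:00.
Windows ≥ 45 min: 08:45–09:30.

08:45–09:30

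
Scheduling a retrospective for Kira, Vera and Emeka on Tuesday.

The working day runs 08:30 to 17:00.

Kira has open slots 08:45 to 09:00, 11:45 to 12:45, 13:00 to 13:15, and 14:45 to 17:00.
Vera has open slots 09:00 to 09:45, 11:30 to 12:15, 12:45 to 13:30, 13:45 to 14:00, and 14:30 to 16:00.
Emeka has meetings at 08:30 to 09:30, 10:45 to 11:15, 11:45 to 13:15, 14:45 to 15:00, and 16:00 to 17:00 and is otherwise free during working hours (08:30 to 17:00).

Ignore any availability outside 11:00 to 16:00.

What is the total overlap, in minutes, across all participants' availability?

60 minutes

Emeka free within 08:30–17:00: 09:30–10:45, 11:15–11:45, 13:15–14:45, 15:00–16:00.
Kira ∩ Vera: 11:45–12:15, 13:00–13:15, 14:45–16:00.
Kira ∩ Vera ∩ Emeka: 15:00–16:00.
Restricted to 11:00–16:00: 15:00–16:00.
Total common minutes: 60.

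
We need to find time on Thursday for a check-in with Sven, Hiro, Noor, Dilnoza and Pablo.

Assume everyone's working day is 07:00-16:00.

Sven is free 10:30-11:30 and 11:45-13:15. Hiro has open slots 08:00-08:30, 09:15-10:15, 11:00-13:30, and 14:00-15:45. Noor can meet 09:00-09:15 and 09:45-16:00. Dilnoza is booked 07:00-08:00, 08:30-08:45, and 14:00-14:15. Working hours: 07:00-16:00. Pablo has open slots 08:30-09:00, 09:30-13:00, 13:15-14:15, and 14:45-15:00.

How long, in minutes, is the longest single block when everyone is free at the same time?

75 minutes

Dilnoza free within 07:00–16:00: 08:00–08:30, 08:45–14:00, 14:15–16:00.
Sven ∩ Hiro: 11:00–11:30, 11:45–13:15.
Sven ∩ Hiro ∩ Noor: 11:00–11:30, 11:45–13:15.
Sven ∩ Hiro ∩ Noor ∩ Dilnoza: 11:00–11:30, 11:45–13:15.
Sven ∩ Hiro ∩ Noor ∩ Dilnoza ∩ Pablo: 11:00–11:30, 11:45–13:00.
Common window lengths: 30, 75 min; longest is 75.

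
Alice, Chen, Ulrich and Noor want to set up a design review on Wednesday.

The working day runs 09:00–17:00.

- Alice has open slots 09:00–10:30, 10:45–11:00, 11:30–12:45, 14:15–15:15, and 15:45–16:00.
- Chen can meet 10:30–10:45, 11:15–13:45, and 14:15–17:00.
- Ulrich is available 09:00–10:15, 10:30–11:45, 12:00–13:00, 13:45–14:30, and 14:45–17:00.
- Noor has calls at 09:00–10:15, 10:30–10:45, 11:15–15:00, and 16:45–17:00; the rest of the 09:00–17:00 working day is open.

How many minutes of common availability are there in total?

Noor free within 09:00–17:00: 10:15–10:30, 10:45–11:15, 15:00–16:45.
Alice ∩ Chen: 11:30–12:45, 14:15–15:15, 15:45–16:00.
Alice ∩ Chen ∩ Ulrich: 11:30–11:45, 12:00–12:45, 14:15–14:30, 14:45–15:15, 15:45–16:00.
Alice ∩ Chen ∩ Ulrich ∩ Noor: 15:00–15:15, 15:45–16:00.
Total common minutes: 15 + 15 = 30.

30 minutes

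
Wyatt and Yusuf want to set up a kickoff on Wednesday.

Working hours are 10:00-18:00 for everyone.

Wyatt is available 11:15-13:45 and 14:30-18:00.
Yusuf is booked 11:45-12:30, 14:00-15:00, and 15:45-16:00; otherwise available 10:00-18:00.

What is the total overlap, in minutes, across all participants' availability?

Yusuf free within 10:00–18:00: 10:00–11:45, 12:30–14:00, 15:00–15:45, 16:00–18:00.
Wyatt ∩ Yusuf: 11:15–11:45, 12:30–13:45, 15:00–15:45, 16:00–18:00.
Total common minutes: 30 + 75 + 45 + 120 = 270.

270 minutes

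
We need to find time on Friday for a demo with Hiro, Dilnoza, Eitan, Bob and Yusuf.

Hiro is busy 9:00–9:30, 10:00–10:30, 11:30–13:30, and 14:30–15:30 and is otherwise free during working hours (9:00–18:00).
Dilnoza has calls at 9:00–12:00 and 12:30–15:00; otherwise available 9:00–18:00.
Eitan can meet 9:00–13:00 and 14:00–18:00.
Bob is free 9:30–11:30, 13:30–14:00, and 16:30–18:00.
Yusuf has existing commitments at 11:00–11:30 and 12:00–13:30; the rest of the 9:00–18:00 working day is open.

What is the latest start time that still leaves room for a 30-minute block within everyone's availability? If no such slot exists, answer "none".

17:30

Hiro free within 09:00–18:00: 09:30–10:00, 10:30–11:30, 13:30–14:30, 15:30–18:00.
Dilnoza free within 09:00–18:00: 12:00–12:30, 15:00–18:00.
Yusuf free within 09:00–18:00: 09:00–11:00, 11:30–12:00, 13:30–18:00.
Hiro ∩ Dilnoza: 15:30–18:00.
Hiro ∩ Dilnoza ∩ Eitan: 15:30–18:00.
Hiro ∩ Dilnoza ∩ Eitan ∩ Bob: 16:30–18:00.
Hiro ∩ Dilnoza ∩ Eitan ∩ Bob ∩ Yusuf: 16:30–18:00.
Windows ≥ 30 min: 16:30–18:00.
Latest start in the last window 16:30–18:00 is 18:00 − 30 min = 17:30.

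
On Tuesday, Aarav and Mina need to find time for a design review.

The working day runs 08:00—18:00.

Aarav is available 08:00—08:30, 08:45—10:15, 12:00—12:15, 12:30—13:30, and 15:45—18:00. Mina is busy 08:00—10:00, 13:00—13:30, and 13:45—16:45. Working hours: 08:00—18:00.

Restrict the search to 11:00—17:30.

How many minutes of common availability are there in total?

Mina free within 08:00–18:00: 10:00–13:00, 13:30–13:45, 16:45–18:00.
Aarav ∩ Mina: 10:00–10:15, 12:00–12:15, 12:30–13:00, 16:45–18:00.
Restricted to 11:00–17:30: 12:00–12:15, 12:30–13:00, 16:45–17:30.
Total common minutes: 15 + 30 + 45 = 90.

90 minutes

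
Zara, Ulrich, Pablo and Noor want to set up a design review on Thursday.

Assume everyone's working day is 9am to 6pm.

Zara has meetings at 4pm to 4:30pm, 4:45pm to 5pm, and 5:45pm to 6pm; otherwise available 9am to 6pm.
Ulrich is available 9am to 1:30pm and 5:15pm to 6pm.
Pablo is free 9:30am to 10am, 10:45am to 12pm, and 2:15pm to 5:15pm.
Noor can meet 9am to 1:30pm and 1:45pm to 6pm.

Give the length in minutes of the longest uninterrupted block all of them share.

Zara free within 09:00–18:00: 09:00–16:00, 16:30–16:45, 17:00–17:45.
Zara ∩ Ulrich: 09:00–13:30, 17:15–17:45.
Zara ∩ Ulrich ∩ Pablo: 09:30–10:00, 10:45–12:00.
Zara ∩ Ulrich ∩ Pablo ∩ Noor: 09:30–10:00, 10:45–12:00.
Common window lengths: 30, 75 min; longest is 75.

75 minutes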